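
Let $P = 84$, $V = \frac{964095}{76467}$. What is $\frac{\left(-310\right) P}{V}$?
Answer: $- \frac{132746712}{64273} \approx -2065.4$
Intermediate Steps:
$V = \frac{321365}{25489}$ ($V = 964095 \cdot \frac{1}{76467} = \frac{321365}{25489} \approx 12.608$)
$\frac{\left(-310\right) P}{V} = \frac{\left(-310\right) 84}{\frac{321365}{25489}} = \left(-26040\right) \frac{25489}{321365} = - \frac{132746712}{64273}$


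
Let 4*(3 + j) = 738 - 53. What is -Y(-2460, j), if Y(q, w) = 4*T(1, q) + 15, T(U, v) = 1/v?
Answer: -9224/615 ≈ -14.998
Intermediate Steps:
j = 673/4 (j = -3 + (738 - 53)/4 = -3 + (¼)*685 = -3 + 685/4 = 673/4 ≈ 168.25)
Y(q, w) = 15 + 4/q (Y(q, w) = 4/q + 15 = 15 + 4/q)
-Y(-2460, j) = -(15 + 4/(-2460)) = -(15 + 4*(-1/2460)) = -(15 - 1/615) = -1*9224/615 = -9224/615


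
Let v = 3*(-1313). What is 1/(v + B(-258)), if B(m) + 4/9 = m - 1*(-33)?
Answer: -9/37480 ≈ -0.00024013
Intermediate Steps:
B(m) = 293/9 + m (B(m) = -4/9 + (m - 1*(-33)) = -4/9 + (m + 33) = -4/9 + (33 + m) = 293/9 + m)
v = -3939
1/(v + B(-258)) = 1/(-3939 + (293/9 - 258)) = 1/(-3939 - 2029/9) = 1/(-37480/9) = -9/37480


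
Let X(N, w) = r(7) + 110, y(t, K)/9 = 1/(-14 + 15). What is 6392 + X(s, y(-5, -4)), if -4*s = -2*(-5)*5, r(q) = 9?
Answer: 6511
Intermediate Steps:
y(t, K) = 9 (y(t, K) = 9/(-14 + 15) = 9/1 = 9*1 = 9)
s = -25/2 (s = -(-2*(-5))*5/4 = -5*5/2 = -¼*50 = -25/2 ≈ -12.500)
X(N, w) = 119 (X(N, w) = 9 + 110 = 119)
6392 + X(s, y(-5, -4)) = 6392 + 119 = 6511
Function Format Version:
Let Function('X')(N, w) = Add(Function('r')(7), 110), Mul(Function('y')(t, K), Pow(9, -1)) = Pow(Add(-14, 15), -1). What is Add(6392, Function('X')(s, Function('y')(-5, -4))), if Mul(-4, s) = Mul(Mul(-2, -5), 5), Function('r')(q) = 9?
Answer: 6511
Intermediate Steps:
Function('y')(t, K) = 9 (Function('y')(t, K) = Mul(9, Pow(Add(-14, 15), -1)) = Mul(9, Pow(1, -1)) = Mul(9, 1) = 9)
s = Rational(-25, 2) (s = Mul(Rational(-1, 4), Mul(Mul(-2, -5), 5)) = Mul(Rational(-1, 4), Mul(10, 5)) = Mul(Rational(-1, 4), 50) = Rational(-25, 2) ≈ -12.500)
Function('X')(N, w) = 119 (Function('X')(N, w) = Add(9, 110) = 119)
Add(6392, Function('X')(s, Function('y')(-5, -4))) = Add(6392, 119) = 6511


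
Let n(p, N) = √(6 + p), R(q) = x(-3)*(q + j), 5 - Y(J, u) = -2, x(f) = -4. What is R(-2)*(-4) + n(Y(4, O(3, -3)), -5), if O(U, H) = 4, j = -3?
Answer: -80 + √13 ≈ -76.394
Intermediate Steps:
Y(J, u) = 7 (Y(J, u) = 5 - 1*(-2) = 5 + 2 = 7)
R(q) = 12 - 4*q (R(q) = -4*(q - 3) = -4*(-3 + q) = 12 - 4*q)
R(-2)*(-4) + n(Y(4, O(3, -3)), -5) = (12 - 4*(-2))*(-4) + √(6 + 7) = (12 + 8)*(-4) + √13 = 20*(-4) + √13 = -80 + √13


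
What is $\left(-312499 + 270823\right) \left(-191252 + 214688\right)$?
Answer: $-976718736$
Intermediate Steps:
$\left(-312499 + 270823\right) \left(-191252 + 214688\right) = \left(-41676\right) 23436 = -976718736$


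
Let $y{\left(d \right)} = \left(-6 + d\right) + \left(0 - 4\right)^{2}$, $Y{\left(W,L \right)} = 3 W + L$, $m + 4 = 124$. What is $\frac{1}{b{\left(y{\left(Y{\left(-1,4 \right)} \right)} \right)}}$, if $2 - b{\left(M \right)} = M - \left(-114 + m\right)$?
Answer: $- \frac{1}{3} \approx -0.33333$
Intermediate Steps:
$m = 120$ ($m = -4 + 124 = 120$)
$Y{\left(W,L \right)} = L + 3 W$
$y{\left(d \right)} = 10 + d$ ($y{\left(d \right)} = \left(-6 + d\right) + \left(-4\right)^{2} = \left(-6 + d\right) + 16 = 10 + d$)
$b{\left(M \right)} = 8 - M$ ($b{\left(M \right)} = 2 - \left(M + \left(114 - 120\right)\right) = 2 - \left(M - 6\right) = 2 - \left(-6 + M\right) = 8 - M$)
$\frac{1}{b{\left(y{\left(Y{\left(-1,4 \right)} \right)} \right)}} = \frac{1}{8 - \left(10 + \left(4 + 3 \left(-1\right)\right)\right)} = \frac{1}{8 - \left(10 + \left(4 - 3\right)\right)} = \frac{1}{8 - \left(10 + 1\right)} = \frac{1}{8 - 11} = \frac{1}{-3} = - \frac{1}{3}$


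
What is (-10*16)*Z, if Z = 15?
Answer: -2400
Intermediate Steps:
(-10*16)*Z = -10*16*15 = -160*15 = -2400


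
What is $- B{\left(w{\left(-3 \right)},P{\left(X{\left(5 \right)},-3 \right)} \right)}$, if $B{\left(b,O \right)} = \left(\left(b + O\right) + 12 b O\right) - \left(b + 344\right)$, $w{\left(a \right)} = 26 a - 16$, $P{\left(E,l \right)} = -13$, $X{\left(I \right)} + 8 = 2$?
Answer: $-14307$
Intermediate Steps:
$X{\left(I \right)} = -6$ ($X{\left(I \right)} = -8 + 2 = -6$)
$w{\left(a \right)} = -16 + 26 a$
$B{\left(b,O \right)} = -344 + O + 12 O b$ ($B{\left(b,O \right)} = \left(\left(O + b\right) + 12 O b\right) - \left(344 + b\right) = \left(O + b + 12 O b\right) - \left(344 + b\right) = -344 + O + 12 O b$)
$- B{\left(w{\left(-3 \right)},P{\left(X{\left(5 \right)},-3 \right)} \right)} = - (-344 - 13 + 12 \left(-13\right) \left(-16 + 26 \left(-3\right)\right)) = - (-344 - 13 + 12 \left(-13\right) \left(-16 - 78\right)) = - (-344 - 13 + 12 \left(-13\right) \left(-94\right)) = - (-344 - 13 + 14664) = \left(-1\right) 14307 = -14307$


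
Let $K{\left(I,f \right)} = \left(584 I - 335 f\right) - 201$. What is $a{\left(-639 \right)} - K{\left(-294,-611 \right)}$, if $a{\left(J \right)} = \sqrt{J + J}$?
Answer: $-32788 + 3 i \sqrt{142} \approx -32788.0 + 35.749 i$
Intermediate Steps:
$K{\left(I,f \right)} = -201 - 335 f + 584 I$ ($K{\left(I,f \right)} = \left(- 335 f + 584 I\right) - 201 = -201 - 335 f + 584 I$)
$a{\left(J \right)} = \sqrt{2} \sqrt{J}$ ($a{\left(J \right)} = \sqrt{2 J} = \sqrt{2} \sqrt{J}$)
$a{\left(-639 \right)} - K{\left(-294,-611 \right)} = \sqrt{2} \sqrt{-639} - \left(-201 - -204685 + 584 \left(-294\right)\right) = \sqrt{2} \cdot 3 i \sqrt{71} - \left(-201 + 204685 - 171696\right) = 3 i \sqrt{142} - 32788 = -32788 + 3 i \sqrt{142}$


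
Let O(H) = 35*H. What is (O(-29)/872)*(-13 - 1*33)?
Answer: 23345/436 ≈ 53.544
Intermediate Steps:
(O(-29)/872)*(-13 - 1*33) = ((35*(-29))/872)*(-13 - 1*33) = (-1015*1/872)*(-13 - 33) = -1015/872*(-46) = 23345/436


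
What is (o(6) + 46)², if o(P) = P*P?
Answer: 6724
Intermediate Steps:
o(P) = P²
(o(6) + 46)² = (6² + 46)² = (36 + 46)² = 82² = 6724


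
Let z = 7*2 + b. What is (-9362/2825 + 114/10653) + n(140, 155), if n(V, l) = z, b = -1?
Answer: 97273363/10031575 ≈ 9.6967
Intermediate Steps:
z = 13 (z = 7*2 - 1 = 14 - 1 = 13)
n(V, l) = 13
(-9362/2825 + 114/10653) + n(140, 155) = (-9362/2825 + 114/10653) + 13 = (-9362*1/2825 + 114*(1/10653)) + 13 = (-9362/2825 + 38/3551) + 13 = -33137112/10031575 + 13 = 97273363/10031575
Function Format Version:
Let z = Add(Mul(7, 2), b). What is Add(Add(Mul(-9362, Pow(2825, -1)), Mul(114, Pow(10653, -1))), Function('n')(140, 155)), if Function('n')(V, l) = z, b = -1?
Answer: Rational(97273363, 10031575) ≈ 9.6967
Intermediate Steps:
z = 13 (z = Add(Mul(7, 2), -1) = Add(14, -1) = 13)
Function('n')(V, l) = 13
Add(Add(Mul(-9362, Pow(2825, -1)), Mul(114, Pow(10653, -1))), Function('n')(140, 155)) = Add(Add(Mul(-9362, Pow(2825, -1)), Mul(114, Pow(10653, -1))), 13) = Add(Add(Mul(-9362, Rational(1, 2825)), Mul(114, Rational(1, 10653))), 13) = Add(Add(Rational(-9362, 2825), Rational(38, 3551)), 13) = Add(Rational(-33137112, 10031575), 13) = Rational(97273363, 10031575)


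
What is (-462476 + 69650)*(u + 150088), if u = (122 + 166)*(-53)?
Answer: -52962372624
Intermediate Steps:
u = -15264 (u = 288*(-53) = -15264)
(-462476 + 69650)*(u + 150088) = (-462476 + 69650)*(-15264 + 150088) = -392826*134824 = -52962372624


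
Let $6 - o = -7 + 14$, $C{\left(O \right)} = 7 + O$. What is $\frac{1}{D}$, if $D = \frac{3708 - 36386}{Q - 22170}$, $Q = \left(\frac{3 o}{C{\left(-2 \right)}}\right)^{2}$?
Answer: $\frac{554241}{816950} \approx 0.67843$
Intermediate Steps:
$o = -1$ ($o = 6 - \left(-7 + 14\right) = 6 - 7 = -1$)
$Q = \frac{9}{25}$ ($Q = \left(\frac{3 \left(-1\right)}{7 - 2}\right)^{2} = \left(- \frac{3}{5}\right)^{2} = \frac{9}{25} \approx 0.36$)
$D = \frac{816950}{554241}$ ($D = \frac{3708 - 36386}{\frac{9}{25} - 22170} = - \frac{32678}{- \frac{554241}{25}} = \left(-32678\right) \left(- \frac{25}{554241}\right) = \frac{816950}{554241} \approx 1.474$)
$\frac{1}{D} = \frac{1}{\frac{816950}{554241}} = \frac{554241}{816950}$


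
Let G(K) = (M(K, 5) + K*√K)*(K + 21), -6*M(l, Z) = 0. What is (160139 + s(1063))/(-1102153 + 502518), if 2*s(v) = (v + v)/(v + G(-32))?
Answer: 4*(-56368928*√2 + 42557205*I)/(599635*(-1063*I + 1408*√2)) ≈ -0.26706 + 6.9285e-7*I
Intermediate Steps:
M(l, Z) = 0 (M(l, Z) = -⅙*0 = 0)
G(K) = K^(3/2)*(21 + K) (G(K) = (0 + K*√K)*(K + 21) = (0 + K^(3/2))*(21 + K) = K^(3/2)*(21 + K))
s(v) = v/(v + 1408*I*√2) (s(v) = ((v + v)/(v + (-32)^(3/2)*(21 - 32)))/2 = ((2*v)/(v - 128*I*√2*(-11)))/2 = ((2*v)/(v + 1408*I*√2))/2 = (2*v/(v + 1408*I*√2))/2 = v/(v + 1408*I*√2))
(160139 + s(1063))/(-1102153 + 502518) = (160139 + 1063/(1063 + 1408*I*√2))/(-1102153 + 502518) = (160139 + 1063/(1063 + 1408*I*√2))/(-599635) = (160139 + 1063/(1063 + 1408*I*√2))*(-1/599635) = -160139/599635 - 1063/(599635*(1063 + 1408*I*√2))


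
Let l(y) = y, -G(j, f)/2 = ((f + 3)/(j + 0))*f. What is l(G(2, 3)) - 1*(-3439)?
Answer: 3421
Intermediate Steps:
G(j, f) = -2*f*(3 + f)/j (G(j, f) = -2*(f + 3)/(j + 0)*f = -2*(3 + f)/j*f = -2*f*(3 + f)/j)
l(G(2, 3)) - 1*(-3439) = -2*3*(3 + 3)/2 - 1*(-3439) = -2*3*1/2*6 + 3439 = -18 + 3439 = 3421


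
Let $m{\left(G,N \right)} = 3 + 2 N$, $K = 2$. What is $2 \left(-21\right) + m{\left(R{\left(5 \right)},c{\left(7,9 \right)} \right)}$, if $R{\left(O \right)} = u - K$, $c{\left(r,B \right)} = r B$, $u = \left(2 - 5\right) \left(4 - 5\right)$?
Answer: $87$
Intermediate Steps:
$u = 3$ ($u = \left(-3\right) \left(-1\right) = 3$)
$c{\left(r,B \right)} = B r$
$R{\left(O \right)} = 1$ ($R{\left(O \right)} = 3 - 2 = 1$)
$2 \left(-21\right) + m{\left(R{\left(5 \right)},c{\left(7,9 \right)} \right)} = 2 \left(-21\right) + \left(3 + 2 \cdot 9 \cdot 7\right) = -42 + \left(3 + 2 \cdot 63\right) = -42 + \left(3 + 126\right) = -42 + 129 = 87$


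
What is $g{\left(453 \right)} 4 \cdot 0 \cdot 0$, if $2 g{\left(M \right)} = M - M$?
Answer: $0$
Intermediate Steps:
$g{\left(M \right)} = 0$ ($g{\left(M \right)} = \frac{M - M}{2} = \frac{1}{2} \cdot 0 = 0$)
$g{\left(453 \right)} 4 \cdot 0 \cdot 0 = 0 \cdot 4 \cdot 0 \cdot 0 = 0 \cdot 0 \cdot 0 = 0 \cdot 0 = 0$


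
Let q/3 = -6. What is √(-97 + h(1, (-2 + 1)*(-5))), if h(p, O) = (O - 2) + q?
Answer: 4*I*√7 ≈ 10.583*I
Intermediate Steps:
q = -18 (q = 3*(-6) = -18)
h(p, O) = -20 + O (h(p, O) = (O - 2) - 18 = (-2 + O) - 18 = -20 + O)
√(-97 + h(1, (-2 + 1)*(-5))) = √(-97 + (-20 + (-2 + 1)*(-5))) = √(-97 + (-20 - 1*(-5))) = √(-97 + (-20 + 5)) = √(-97 - 15) = √(-112) = 4*I*√7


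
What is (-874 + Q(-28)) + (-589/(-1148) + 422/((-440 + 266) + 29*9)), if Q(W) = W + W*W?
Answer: -11249669/99876 ≈ -112.64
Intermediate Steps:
Q(W) = W + W²
(-874 + Q(-28)) + (-589/(-1148) + 422/((-440 + 266) + 29*9)) = (-874 - 28*(1 - 28)) + (-589/(-1148) + 422/((-440 + 266) + 29*9)) = (-874 - 28*(-27)) + (-589*(-1/1148) + 422/(-174 + 261)) = (-874 + 756) + (589/1148 + 422/87) = -118 + (589/1148 + 422*(1/87)) = -118 + (589/1148 + 422/87) = -118 + 535699/99876 = -11249669/99876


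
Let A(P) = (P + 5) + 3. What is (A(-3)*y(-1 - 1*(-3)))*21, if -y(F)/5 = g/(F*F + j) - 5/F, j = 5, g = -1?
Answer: 8225/6 ≈ 1370.8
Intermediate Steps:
A(P) = 8 + P (A(P) = (5 + P) + 3 = 8 + P)
y(F) = 5/(5 + F**2) + 25/F (y(F) = -5*(-1/(F*F + 5) - 5/F) = -5*(-1/(F**2 + 5) - 5/F) = -5*(-1/(5 + F**2) - 5/F) = 5/(5 + F**2) + 25/F)
(A(-3)*y(-1 - 1*(-3)))*21 = ((8 - 3)*(5*(25 + (-1 - 1*(-3)) + 5*(-1 - 1*(-3))**2)/((-1 - 1*(-3))*(5 + (-1 - 1*(-3))**2))))*21 = (5*(5*(25 + (-1 + 3) + 5*(-1 + 3)**2)/((-1 + 3)*(5 + (-1 + 3)**2))))*21 = (5*(5*(25 + 2 + 5*2**2)/(2*(5 + 2**2))))*21 = (5*(5*(1/2)*(25 + 2 + 5*4)/(5 + 4)))*21 = (5*(5*(1/2)*(25 + 2 + 20)/9))*21 = (5*(5*(1/2)*(1/9)*47))*21 = (5*(235/18))*21 = (1175/18)*21 = 8225/6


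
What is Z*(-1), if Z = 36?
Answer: -36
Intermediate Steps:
Z*(-1) = 36*(-1) = -36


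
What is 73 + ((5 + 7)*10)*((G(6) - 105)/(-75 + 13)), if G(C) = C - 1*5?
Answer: 8503/31 ≈ 274.29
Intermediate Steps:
G(C) = -5 + C (G(C) = C - 5 = -5 + C)
73 + ((5 + 7)*10)*((G(6) - 105)/(-75 + 13)) = 73 + ((5 + 7)*10)*(((-5 + 6) - 105)/(-75 + 13)) = 73 + (12*10)*((1 - 105)/(-62)) = 73 + 120*(-104*(-1/62)) = 73 + 120*(52/31) = 73 + 6240/31 = 8503/31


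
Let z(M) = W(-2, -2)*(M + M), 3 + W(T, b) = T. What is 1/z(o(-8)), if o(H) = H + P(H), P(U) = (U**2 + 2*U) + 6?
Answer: -1/460 ≈ -0.0021739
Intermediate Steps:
P(U) = 6 + U**2 + 2*U
W(T, b) = -3 + T
o(H) = 6 + H**2 + 3*H (o(H) = H + (6 + H**2 + 2*H) = 6 + H**2 + 3*H)
z(M) = -10*M (z(M) = (-3 - 2)*(M + M) = -10*M)
1/z(o(-8)) = 1/(-10*(6 + (-8)**2 + 3*(-8))) = 1/(-10*(6 + 64 - 24)) = 1/(-10*46) = 1/(-460) = -1/460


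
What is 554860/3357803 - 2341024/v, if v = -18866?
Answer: 3935582699516/31674155699 ≈ 124.25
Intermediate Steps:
554860/3357803 - 2341024/v = 554860/3357803 - 2341024/(-18866) = 554860*(1/3357803) - 2341024*(-1/18866) = 554860/3357803 + 1170512/9433 = 3935582699516/31674155699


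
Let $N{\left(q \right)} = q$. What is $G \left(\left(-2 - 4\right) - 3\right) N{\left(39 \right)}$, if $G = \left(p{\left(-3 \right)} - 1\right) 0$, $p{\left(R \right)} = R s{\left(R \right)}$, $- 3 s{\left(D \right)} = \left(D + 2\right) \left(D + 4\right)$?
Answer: $0$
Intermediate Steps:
$s{\left(D \right)} = - \frac{\left(2 + D\right) \left(4 + D\right)}{3}$ ($s{\left(D \right)} = - \frac{\left(D + 2\right) \left(D + 4\right)}{3} = - \frac{\left(2 + D\right) \left(4 + D\right)}{3}$)
$p{\left(R \right)} = R \left(- \frac{8}{3} - 2 R - \frac{R^{2}}{3}\right)$
$G = 0$ ($G = \left(\left(- \frac{1}{3}\right) \left(-3\right) \left(8 + \left(-3\right)^{2} + 6 \left(-3\right)\right) - 1\right) 0 = \left(\left(- \frac{1}{3}\right) \left(-3\right) \left(8 + 9 - 18\right) - 1\right) 0 = \left(\left(- \frac{1}{3}\right) \left(-3\right) \left(-1\right) - 1\right) 0 = \left(-1 - 1\right) 0 = \left(-2\right) 0 = 0$)
$G \left(\left(-2 - 4\right) - 3\right) N{\left(39 \right)} = 0 \left(\left(-2 - 4\right) - 3\right) 39 = 0 \left(-6 - 3\right) 39 = 0 \left(-9\right) 39 = 0 \cdot 39 = 0$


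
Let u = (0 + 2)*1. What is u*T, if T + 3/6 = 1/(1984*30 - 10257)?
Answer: -49261/49263 ≈ -0.99996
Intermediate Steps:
u = 2 (u = 2*1 = 2)
T = -49261/98526 (T = -½ + 1/(1984*30 - 10257) = -½ + 1/(59520 - 10257) = -½ + 1/49263 = -49261/98526 ≈ -0.49998)
u*T = 2*(-49261/98526) = -49261/49263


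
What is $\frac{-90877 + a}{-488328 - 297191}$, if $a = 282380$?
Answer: $- \frac{191503}{785519} \approx -0.24379$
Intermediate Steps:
$\frac{-90877 + a}{-488328 - 297191} = \frac{-90877 + 282380}{-488328 - 297191} = \frac{191503}{-785519} = 191503 \left(- \frac{1}{785519}\right) = - \frac{191503}{785519}$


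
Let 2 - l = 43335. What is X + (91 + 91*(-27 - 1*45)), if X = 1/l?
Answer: -279974514/43333 ≈ -6461.0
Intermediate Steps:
l = -43333 (l = 2 - 1*43335 = 2 - 43335 = -43333)
X = -1/43333 (X = 1/(-43333) = -1/43333 ≈ -2.3077e-5)
X + (91 + 91*(-27 - 1*45)) = -1/43333 + (91 + 91*(-27 - 1*45)) = -1/43333 + (91 + 91*(-27 - 45)) = -1/43333 + (91 + 91*(-72)) = -1/43333 + (91 - 6552) = -1/43333 - 6461 = -279974514/43333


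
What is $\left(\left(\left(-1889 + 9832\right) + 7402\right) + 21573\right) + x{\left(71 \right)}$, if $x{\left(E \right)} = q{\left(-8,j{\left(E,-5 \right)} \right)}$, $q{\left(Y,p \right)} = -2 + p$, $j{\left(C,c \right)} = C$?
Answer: $36987$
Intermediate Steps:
$x{\left(E \right)} = -2 + E$
$\left(\left(\left(-1889 + 9832\right) + 7402\right) + 21573\right) + x{\left(71 \right)} = \left(\left(\left(-1889 + 9832\right) + 7402\right) + 21573\right) + \left(-2 + 71\right) = \left(\left(7943 + 7402\right) + 21573\right) + 69 = \left(15345 + 21573\right) + 69 = 36918 + 69 = 36987$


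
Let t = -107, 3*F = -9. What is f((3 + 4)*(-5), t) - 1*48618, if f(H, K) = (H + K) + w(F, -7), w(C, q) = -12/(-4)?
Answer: -48757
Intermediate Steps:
F = -3 (F = (1/3)*(-9) = -3)
w(C, q) = 3 (w(C, q) = -12*(-1/4) = 3)
f(H, K) = 3 + H + K (f(H, K) = (H + K) + 3 = 3 + H + K)
f((3 + 4)*(-5), t) - 1*48618 = (3 + (3 + 4)*(-5) - 107) - 1*48618 = (3 + 7*(-5) - 107) - 48618 = (3 - 35 - 107) - 48618 = -139 - 48618 = -48757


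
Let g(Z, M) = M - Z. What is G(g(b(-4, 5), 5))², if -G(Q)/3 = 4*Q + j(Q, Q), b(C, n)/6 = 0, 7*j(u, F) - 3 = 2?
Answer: 189225/49 ≈ 3861.7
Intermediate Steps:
j(u, F) = 5/7 (j(u, F) = 3/7 + (⅐)*2 = 3/7 + 2/7 = 5/7)
b(C, n) = 0 (b(C, n) = 6*0 = 0)
G(Q) = -15/7 - 12*Q (G(Q) = -3*(4*Q + 5/7) = -3*(5/7 + 4*Q) = -15/7 - 12*Q)
G(g(b(-4, 5), 5))² = (-15/7 - 12*(5 - 1*0))² = (-15/7 - 12*(5 + 0))² = (-15/7 - 12*5)² = (-15/7 - 60)² = (-435/7)² = 189225/49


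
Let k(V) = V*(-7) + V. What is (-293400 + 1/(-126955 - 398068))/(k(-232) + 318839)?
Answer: -154041748201/168128640313 ≈ -0.91621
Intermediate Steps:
k(V) = -6*V (k(V) = -7*V + V = -6*V)
(-293400 + 1/(-126955 - 398068))/(k(-232) + 318839) = (-293400 + 1/(-126955 - 398068))/(-6*(-232) + 318839) = (-293400 + 1/(-525023))/(1392 + 318839) = (-293400 - 1/525023)/320231 = -154041748201/525023*1/320231 = -154041748201/168128640313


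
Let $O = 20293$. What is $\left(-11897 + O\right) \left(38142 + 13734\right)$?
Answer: $435550896$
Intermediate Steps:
$\left(-11897 + O\right) \left(38142 + 13734\right) = \left(-11897 + 20293\right) \left(38142 + 13734\right) = 8396 \cdot 51876 = 435550896$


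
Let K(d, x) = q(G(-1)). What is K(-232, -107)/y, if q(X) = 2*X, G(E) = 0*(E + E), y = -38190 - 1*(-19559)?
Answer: 0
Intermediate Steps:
y = -18631 (y = -38190 + 19559 = -18631)
G(E) = 0 (G(E) = 0*(2*E) = 0)
K(d, x) = 0 (K(d, x) = 2*0 = 0)
K(-232, -107)/y = 0/(-18631) = 0*(-1/18631) = 0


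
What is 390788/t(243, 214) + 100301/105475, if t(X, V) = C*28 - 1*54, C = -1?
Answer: -20605069809/4324475 ≈ -4764.8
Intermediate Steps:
t(X, V) = -82 (t(X, V) = -1*28 - 1*54 = -28 - 54 = -82)
390788/t(243, 214) + 100301/105475 = 390788/(-82) + 100301/105475 = 390788*(-1/82) + 100301*(1/105475) = -195394/41 + 100301/105475 = -20605069809/4324475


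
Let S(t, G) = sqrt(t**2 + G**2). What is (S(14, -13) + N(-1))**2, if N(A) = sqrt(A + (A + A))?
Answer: 362 + 2*I*sqrt(1095) ≈ 362.0 + 66.182*I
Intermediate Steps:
S(t, G) = sqrt(G**2 + t**2)
N(A) = sqrt(3)*sqrt(A) (N(A) = sqrt(A + 2*A) = sqrt(3*A) = sqrt(3)*sqrt(A))
(S(14, -13) + N(-1))**2 = (sqrt((-13)**2 + 14**2) + sqrt(3)*sqrt(-1))**2 = (sqrt(169 + 196) + sqrt(3)*I)**2 = (sqrt(365) + I*sqrt(3))**2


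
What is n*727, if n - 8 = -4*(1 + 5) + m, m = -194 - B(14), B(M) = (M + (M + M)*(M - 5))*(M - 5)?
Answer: -1893108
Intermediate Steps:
B(M) = (-5 + M)*(M + 2*M*(-5 + M)) (B(M) = (M + (2*M)*(-5 + M))*(-5 + M) = (M + 2*M*(-5 + M))*(-5 + M) = (-5 + M)*(M + 2*M*(-5 + M)))
m = -2588 (m = -194 - 14*(45 - 19*14 + 2*14²) = -194 - 14*(45 - 266 + 2*196) = -194 - 14*(45 - 266 + 392) = -194 - 14*171 = -194 - 1*2394 = -194 - 2394 = -2588)
n = -2604 (n = 8 + (-4*(1 + 5) - 2588) = 8 + (-4*6 - 2588) = 8 + (-24 - 2588) = 8 - 2612 = -2604)
n*727 = -2604*727 = -1893108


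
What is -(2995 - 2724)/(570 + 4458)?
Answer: -271/5028 ≈ -0.053898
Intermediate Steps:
-(2995 - 2724)/(570 + 4458) = -271/5028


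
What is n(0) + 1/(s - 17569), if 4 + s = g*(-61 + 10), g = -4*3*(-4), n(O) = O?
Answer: -1/20021 ≈ -4.9948e-5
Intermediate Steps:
g = 48 (g = -12*(-4) = 48)
s = -2452 (s = -4 + 48*(-61 + 10) = -4 + 48*(-51) = -4 - 2448 = -2452)
n(0) + 1/(s - 17569) = 0 + 1/(-2452 - 17569) = 0 + 1/(-20021) = 0 - 1/20021 = -1/20021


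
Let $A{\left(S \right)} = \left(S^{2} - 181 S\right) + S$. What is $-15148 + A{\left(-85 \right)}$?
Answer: $7377$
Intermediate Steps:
$A{\left(S \right)} = S^{2} - 180 S$
$-15148 + A{\left(-85 \right)} = -15148 - 85 \left(-180 - 85\right) = -15148 - -22525 = -15148 + 22525 = 7377$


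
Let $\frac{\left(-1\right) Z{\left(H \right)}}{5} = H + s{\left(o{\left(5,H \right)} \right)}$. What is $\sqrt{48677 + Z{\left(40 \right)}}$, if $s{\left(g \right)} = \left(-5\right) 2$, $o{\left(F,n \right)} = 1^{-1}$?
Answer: $\sqrt{48527} \approx 220.29$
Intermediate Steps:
$o{\left(F,n \right)} = 1$
$s{\left(g \right)} = -10$
$Z{\left(H \right)} = 50 - 5 H$ ($Z{\left(H \right)} = - 5 \left(H - 10\right) = - 5 \left(-10 + H\right) = 50 - 5 H$)
$\sqrt{48677 + Z{\left(40 \right)}} = \sqrt{48677 + \left(50 - 200\right)} = \sqrt{48677 - 150} = \sqrt{48527}$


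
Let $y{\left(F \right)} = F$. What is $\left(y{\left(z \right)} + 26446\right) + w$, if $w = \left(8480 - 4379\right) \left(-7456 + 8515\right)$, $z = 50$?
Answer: $4369455$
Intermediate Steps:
$w = 4342959$ ($w = 4101 \cdot 1059 = 4342959$)
$\left(y{\left(z \right)} + 26446\right) + w = \left(50 + 26446\right) + 4342959 = 26496 + 4342959 = 4369455$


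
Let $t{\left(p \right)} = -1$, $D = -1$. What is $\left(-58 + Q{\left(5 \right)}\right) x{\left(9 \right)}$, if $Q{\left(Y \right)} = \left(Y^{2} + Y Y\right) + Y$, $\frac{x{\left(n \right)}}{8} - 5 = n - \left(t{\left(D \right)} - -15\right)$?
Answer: $0$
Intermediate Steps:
$x{\left(n \right)} = -72 + 8 n$ ($x{\left(n \right)} = 40 + 8 \left(n - \left(-1 - -15\right)\right) = 40 + 8 \left(n - \left(-1 + 15\right)\right) = 40 + 8 \left(n - 14\right) = 40 + 8 \left(-14 + n\right) = 40 + \left(-112 + 8 n\right) = -72 + 8 n$)
$Q{\left(Y \right)} = Y + 2 Y^{2}$ ($Q{\left(Y \right)} = \left(Y^{2} + Y^{2}\right) + Y = 2 Y^{2} + Y = Y + 2 Y^{2}$)
$\left(-58 + Q{\left(5 \right)}\right) x{\left(9 \right)} = \left(-58 + 5 \left(1 + 2 \cdot 5\right)\right) \left(-72 + 8 \cdot 9\right) = \left(-58 + 5 \left(1 + 10\right)\right) \left(-72 + 72\right) = \left(-58 + 5 \cdot 11\right) 0 = \left(-58 + 55\right) 0 = \left(-3\right) 0 = 0$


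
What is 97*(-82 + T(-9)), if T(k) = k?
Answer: -8827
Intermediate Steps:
97*(-82 + T(-9)) = 97*(-82 - 9) = 97*(-91) = -8827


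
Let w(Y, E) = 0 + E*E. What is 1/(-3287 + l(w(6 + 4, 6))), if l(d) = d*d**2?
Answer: 1/43369 ≈ 2.3058e-5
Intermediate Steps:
w(Y, E) = E**2 (w(Y, E) = 0 + E**2 = E**2)
l(d) = d**3
1/(-3287 + l(w(6 + 4, 6))) = 1/(-3287 + (6**2)**3) = 1/(-3287 + 36**3) = 1/(-3287 + 46656) = 1/43369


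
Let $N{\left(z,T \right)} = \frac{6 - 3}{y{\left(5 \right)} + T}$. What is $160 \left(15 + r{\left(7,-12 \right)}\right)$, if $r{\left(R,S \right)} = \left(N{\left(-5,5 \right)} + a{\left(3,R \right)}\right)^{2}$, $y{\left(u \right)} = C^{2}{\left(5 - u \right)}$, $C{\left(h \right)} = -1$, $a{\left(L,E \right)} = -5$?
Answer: $5640$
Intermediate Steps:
$y{\left(u \right)} = 1$ ($y{\left(u \right)} = \left(-1\right)^{2} = 1$)
$N{\left(z,T \right)} = \frac{3}{1 + T}$ ($N{\left(z,T \right)} = \frac{6 - 3}{1 + T} = \frac{3}{1 + T}$)
$r{\left(R,S \right)} = \frac{81}{4}$ ($r{\left(R,S \right)} = \left(\frac{3}{1 + 5} - 5\right)^{2} = \left(\frac{3}{6} - 5\right)^{2} = \left(3 \cdot \frac{1}{6} - 5\right)^{2} = \left(\frac{1}{2} - 5\right)^{2} = \left(- \frac{9}{2}\right)^{2} = \frac{81}{4}$)
$160 \left(15 + r{\left(7,-12 \right)}\right) = 160 \left(15 + \frac{81}{4}\right) = 160 \cdot \frac{141}{4} = 5640$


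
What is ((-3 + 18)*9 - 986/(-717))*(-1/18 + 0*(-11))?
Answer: -97781/12906 ≈ -7.5764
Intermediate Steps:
((-3 + 18)*9 - 986/(-717))*(-1/18 + 0*(-11)) = (15*9 - 986*(-1/717))*(-1*1/18 + 0) = (135 + 986/717)*(-1/18 + 0) = (97781/717)*(-1/18) = -97781/12906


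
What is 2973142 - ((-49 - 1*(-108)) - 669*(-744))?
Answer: 2475347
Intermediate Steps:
2973142 - ((-49 - 1*(-108)) - 669*(-744)) = 2973142 - ((-49 + 108) + 497736) = 2973142 - (59 + 497736) = 2973142 - 1*497795 = 2973142 - 497795 = 2475347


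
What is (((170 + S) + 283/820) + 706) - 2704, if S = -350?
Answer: -1785677/820 ≈ -2177.7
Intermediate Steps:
(((170 + S) + 283/820) + 706) - 2704 = (((170 - 350) + 283/820) + 706) - 2704 = ((-180 + 283*(1/820)) + 706) - 2704 = ((-180 + 283/820) + 706) - 2704 = (-147317/820 + 706) - 2704 = 431603/820 - 2704 = -1785677/820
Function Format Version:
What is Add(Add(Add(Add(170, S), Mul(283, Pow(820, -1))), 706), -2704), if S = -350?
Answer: Rational(-1785677, 820) ≈ -2177.7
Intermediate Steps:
Add(Add(Add(Add(170, S), Mul(283, Pow(820, -1))), 706), -2704) = Add(Add(Add(Add(170, -350), Mul(283, Pow(820, -1))), 706), -2704) = Add(Add(Add(-180, Mul(283, Rational(1, 820))), 706), -2704) = Add(Add(Add(-180, Rational(283, 820)), 706), -2704) = Add(Add(Rational(-147317, 820), 706), -2704) = Add(Rational(431603, 820), -2704) = Rational(-1785677, 820)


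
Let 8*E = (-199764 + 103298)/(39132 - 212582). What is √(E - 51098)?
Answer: 7*I*√5019677572054/69380 ≈ 226.05*I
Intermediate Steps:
E = 48233/693800 (E = ((-199764 + 103298)/(39132 - 212582))/8 = (-96466/(-173450))/8 = (-96466*(-1/173450))/8 = (⅛)*(48233/86725) = 48233/693800 ≈ 0.069520)
√(E - 51098) = √(48233/693800 - 51098) = √(-35451744167/693800) = 7*I*√5019677572054/69380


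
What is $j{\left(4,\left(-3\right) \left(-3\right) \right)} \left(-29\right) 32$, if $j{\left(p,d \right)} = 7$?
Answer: $-6496$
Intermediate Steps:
$j{\left(4,\left(-3\right) \left(-3\right) \right)} \left(-29\right) 32 = 7 \left(-29\right) 32 = \left(-203\right) 32 = -6496$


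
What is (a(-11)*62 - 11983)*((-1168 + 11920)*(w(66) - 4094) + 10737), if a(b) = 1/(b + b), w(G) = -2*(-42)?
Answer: 5683107009852/11 ≈ 5.1665e+11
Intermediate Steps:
w(G) = 84
a(b) = 1/(2*b)
(a(-11)*62 - 11983)*((-1168 + 11920)*(w(66) - 4094) + 10737) = (((1/2)/(-11))*62 - 11983)*((-1168 + 11920)*(84 - 4094) + 10737) = (((1/2)*(-1/11))*62 - 11983)*(10752*(-4010) + 10737) = (-1/22*62 - 11983)*(-43115520 + 10737) = (-31/11 - 11983)*(-43104783) = -131844/11*(-43104783) = 5683107009852/11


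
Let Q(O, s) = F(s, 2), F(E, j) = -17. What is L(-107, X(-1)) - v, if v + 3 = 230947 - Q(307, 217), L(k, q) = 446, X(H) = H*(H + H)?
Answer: -230515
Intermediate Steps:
Q(O, s) = -17
X(H) = 2*H² (X(H) = H*(2*H) = 2*H²)
v = 230961 (v = -3 + (230947 - 1*(-17)) = -3 + (230947 + 17) = -3 + 230964 = 230961)
L(-107, X(-1)) - v = 446 - 1*230961 = 446 - 230961 = -230515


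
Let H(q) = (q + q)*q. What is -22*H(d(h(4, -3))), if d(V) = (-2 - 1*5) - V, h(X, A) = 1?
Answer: -2816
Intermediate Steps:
d(V) = -7 - V (d(V) = (-2 - 5) - V = -7 - V)
H(q) = 2*q**2 (H(q) = (2*q)*q = 2*q**2)
-22*H(d(h(4, -3))) = -44*(-7 - 1*1)**2 = -44*(-7 - 1)**2 = -44*(-8)**2 = -44*64 = -22*128 = -2816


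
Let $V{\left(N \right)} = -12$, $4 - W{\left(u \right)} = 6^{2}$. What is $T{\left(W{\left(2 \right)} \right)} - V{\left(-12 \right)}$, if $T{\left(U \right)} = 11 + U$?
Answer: $-9$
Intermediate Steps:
$W{\left(u \right)} = -32$ ($W{\left(u \right)} = 4 - 6^{2} = 4 - 36 = -32$)
$T{\left(W{\left(2 \right)} \right)} - V{\left(-12 \right)} = \left(11 - 32\right) - -12 = -21 + 12 = -9$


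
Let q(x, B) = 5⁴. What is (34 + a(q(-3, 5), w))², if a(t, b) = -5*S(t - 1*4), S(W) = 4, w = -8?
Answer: 196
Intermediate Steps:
q(x, B) = 625
a(t, b) = -20 (a(t, b) = -5*4 = -20)
(34 + a(q(-3, 5), w))² = (34 - 20)² = 14² = 196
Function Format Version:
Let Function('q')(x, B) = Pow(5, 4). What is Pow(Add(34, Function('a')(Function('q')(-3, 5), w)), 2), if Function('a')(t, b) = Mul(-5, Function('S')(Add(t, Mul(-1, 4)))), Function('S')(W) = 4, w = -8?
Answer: 196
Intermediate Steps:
Function('q')(x, B) = 625
Function('a')(t, b) = -20 (Function('a')(t, b) = Mul(-5, 4) = -20)
Pow(Add(34, Function('a')(Function('q')(-3, 5), w)), 2) = Pow(Add(34, -20), 2) = Pow(14, 2) = 196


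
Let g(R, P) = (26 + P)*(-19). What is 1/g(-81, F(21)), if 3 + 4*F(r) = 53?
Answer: -2/1463 ≈ -0.0013671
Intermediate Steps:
F(r) = 25/2 (F(r) = -¾ + (¼)*53 = -¾ + 53/4 = 25/2)
g(R, P) = -494 - 19*P
1/g(-81, F(21)) = 1/(-494 - 19*25/2) = 1/(-494 - 475/2) = 1/(-1463/2) = -2/1463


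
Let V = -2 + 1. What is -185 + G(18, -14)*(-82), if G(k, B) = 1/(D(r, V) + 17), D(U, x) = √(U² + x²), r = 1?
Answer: -1329/7 + 2*√2/7 ≈ -189.45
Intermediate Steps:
V = -1
G(k, B) = 1/(17 + √2) (G(k, B) = 1/(√(1² + (-1)²) + 17) = 1/(√(1 + 1) + 17) = 1/(√2 + 17) = 1/(17 + √2))
-185 + G(18, -14)*(-82) = -185 + (17/287 - √2/287)*(-82) = -185 + (-34/7 + 2*√2/7) = -1329/7 + 2*√2/7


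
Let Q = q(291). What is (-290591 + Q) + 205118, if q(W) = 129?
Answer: -85344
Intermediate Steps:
Q = 129
(-290591 + Q) + 205118 = (-290591 + 129) + 205118 = -290462 + 205118 = -85344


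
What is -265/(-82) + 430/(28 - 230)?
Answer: 9135/8282 ≈ 1.1030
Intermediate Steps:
-265/(-82) + 430/(28 - 230) = -265*(-1/82) + 430/(-202) = 265/82 + 430*(-1/202) = 265/82 - 215/101 = 9135/8282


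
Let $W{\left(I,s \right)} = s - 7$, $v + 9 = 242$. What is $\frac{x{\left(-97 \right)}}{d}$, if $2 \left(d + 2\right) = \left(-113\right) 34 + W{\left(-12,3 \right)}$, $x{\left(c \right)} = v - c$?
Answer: $- \frac{6}{35} \approx -0.17143$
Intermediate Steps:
$v = 233$ ($v = -9 + 242 = 233$)
$W{\left(I,s \right)} = -7 + s$ ($W{\left(I,s \right)} = s - 7 = -7 + s$)
$x{\left(c \right)} = 233 - c$
$d = -1925$ ($d = -2 + \frac{\left(-113\right) 34 + \left(-7 + 3\right)}{2} = -2 + \frac{-3842 - 4}{2} = -2 + \frac{1}{2} \left(-3846\right) = -2 - 1923 = -1925$)
$\frac{x{\left(-97 \right)}}{d} = \frac{233 - -97}{-1925} = \left(233 + 97\right) \left(- \frac{1}{1925}\right) = 330 \left(- \frac{1}{1925}\right) = - \frac{6}{35}$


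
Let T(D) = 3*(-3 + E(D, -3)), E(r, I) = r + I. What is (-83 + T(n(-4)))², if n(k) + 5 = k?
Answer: 16384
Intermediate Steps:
n(k) = -5 + k
E(r, I) = I + r
T(D) = -18 + 3*D (T(D) = 3*(-3 + (-3 + D)) = 3*(-6 + D) = -18 + 3*D)
(-83 + T(n(-4)))² = (-83 + (-18 + 3*(-5 - 4)))² = (-83 + (-18 + 3*(-9)))² = (-83 + (-18 - 27))² = (-83 - 45)² = (-128)² = 16384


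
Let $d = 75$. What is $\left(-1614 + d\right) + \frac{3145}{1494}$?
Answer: $- \frac{2296121}{1494} \approx -1536.9$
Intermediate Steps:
$\left(-1614 + d\right) + \frac{3145}{1494} = \left(-1614 + 75\right) + \frac{3145}{1494} = -1539 + 3145 \cdot \frac{1}{1494} = -1539 + \frac{3145}{1494} = - \frac{2296121}{1494}$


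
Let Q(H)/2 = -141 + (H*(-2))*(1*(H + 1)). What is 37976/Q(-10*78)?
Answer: -18988/1215381 ≈ -0.015623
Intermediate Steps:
Q(H) = -282 - 4*H*(1 + H) (Q(H) = 2*(-141 + (H*(-2))*(1*(H + 1))) = 2*(-141 + (-2*H)*(1*(1 + H))) = 2*(-141 + (-2*H)*(1 + H)) = 2*(-141 - 2*H*(1 + H)) = -282 - 4*H*(1 + H))
37976/Q(-10*78) = 37976/(-282 - (-40)*78 - 4*(-10*78)**2) = 37976/(-282 - 4*(-780) - 4*(-780)**2) = 37976/(-282 + 3120 - 4*608400) = 37976/(-282 + 3120 - 2433600) = 37976/(-2430762) = 37976*(-1/2430762) = -18988/1215381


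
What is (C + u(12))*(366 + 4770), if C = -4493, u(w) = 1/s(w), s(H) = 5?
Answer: -115375104/5 ≈ -2.3075e+7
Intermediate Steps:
u(w) = ⅕ (u(w) = 1/5 = ⅕)
(C + u(12))*(366 + 4770) = (-4493 + ⅕)*(366 + 4770) = -22464/5*5136 = -115375104/5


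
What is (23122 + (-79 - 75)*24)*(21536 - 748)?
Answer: 403827688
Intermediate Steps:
(23122 + (-79 - 75)*24)*(21536 - 748) = (23122 - 154*24)*20788 = (23122 - 3696)*20788 = 19426*20788 = 403827688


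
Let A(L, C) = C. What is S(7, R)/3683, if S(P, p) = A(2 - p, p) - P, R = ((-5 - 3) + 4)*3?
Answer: -19/3683 ≈ -0.0051588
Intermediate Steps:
R = -12 (R = (-8 + 4)*3 = -4*3 = -12)
S(P, p) = p - P
S(7, R)/3683 = (-12 - 1*7)/3683 = (-12 - 7)*(1/3683) = -19*1/3683 = -19/3683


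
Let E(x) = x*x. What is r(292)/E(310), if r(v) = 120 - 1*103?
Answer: 17/96100 ≈ 0.00017690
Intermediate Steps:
r(v) = 17 (r(v) = 120 - 103 = 17)
E(x) = x²
r(292)/E(310) = 17/(310²) = 17/96100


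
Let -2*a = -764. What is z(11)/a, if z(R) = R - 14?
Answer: -3/382 ≈ -0.0078534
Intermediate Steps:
a = 382 (a = -1/2*(-764) = 382)
z(R) = -14 + R
z(11)/a = (-14 + 11)/382 = -3*1/382 = -3/382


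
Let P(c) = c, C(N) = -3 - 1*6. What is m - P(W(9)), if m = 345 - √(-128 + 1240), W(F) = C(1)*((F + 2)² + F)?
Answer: 1515 - 2*√278 ≈ 1481.7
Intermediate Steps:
C(N) = -9 (C(N) = -3 - 6 = -9)
W(F) = -9*F - 9*(2 + F)² (W(F) = -9*((F + 2)² + F) = -9*((2 + F)² + F) = -9*(F + (2 + F)²) = -9*F - 9*(2 + F)²)
m = 345 - 2*√278 (m = 345 - √1112 = 345 - 2*√278 ≈ 311.65)
m - P(W(9)) = (345 - 2*√278) - (-9*9 - 9*(2 + 9)²) = (345 - 2*√278) - (-81 - 9*11²) = (345 - 2*√278) - (-81 - 9*121) = (345 - 2*√278) - (-81 - 1089) = (345 - 2*√278) - 1*(-1170) = (345 - 2*√278) + 1170 = 1515 - 2*√278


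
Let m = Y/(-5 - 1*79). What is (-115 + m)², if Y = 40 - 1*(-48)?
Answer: 5938969/441 ≈ 13467.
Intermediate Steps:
Y = 88 (Y = 40 + 48 = 88)
m = -22/21 (m = 88/(-5 - 1*79) = 88/(-5 - 79) = 88/(-84) = 88*(-1/84) = -22/21 ≈ -1.0476)
(-115 + m)² = (-115 - 22/21)² = (-2437/21)² = 5938969/441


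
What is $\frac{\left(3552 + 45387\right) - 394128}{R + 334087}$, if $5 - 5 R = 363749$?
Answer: $- \frac{1725945}{1306691} \approx -1.3209$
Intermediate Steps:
$R = - \frac{363744}{5}$ ($R = 1 - \frac{363749}{5} = - \frac{363744}{5} \approx -72749.0$)
$\frac{\left(3552 + 45387\right) - 394128}{R + 334087} = \frac{\left(3552 + 45387\right) - 394128}{- \frac{363744}{5} + 334087} = \frac{48939 - 394128}{\frac{1306691}{5}} = \left(-345189\right) \frac{5}{1306691} = - \frac{1725945}{1306691}$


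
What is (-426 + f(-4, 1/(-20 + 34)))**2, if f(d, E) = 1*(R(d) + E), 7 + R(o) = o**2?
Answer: 34070569/196 ≈ 1.7383e+5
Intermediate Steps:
R(o) = -7 + o**2
f(d, E) = -7 + E + d**2 (f(d, E) = 1*((-7 + d**2) + E) = 1*(-7 + E + d**2) = -7 + E + d**2)
(-426 + f(-4, 1/(-20 + 34)))**2 = (-426 + (-7 + 1/(-20 + 34) + (-4)**2))**2 = (-426 + (-7 + 1/14 + 16))**2 = (-426 + 127/14)**2 = (-5837/14)**2 = 34070569/196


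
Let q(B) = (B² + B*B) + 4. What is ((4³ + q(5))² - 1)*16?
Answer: 222768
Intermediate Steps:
q(B) = 4 + 2*B² (q(B) = (B² + B²) + 4 = 2*B² + 4 = 4 + 2*B²)
((4³ + q(5))² - 1)*16 = ((4³ + (4 + 2*5²))² - 1)*16 = ((64 + (4 + 2*25))² - 1)*16 = ((64 + (4 + 50))² - 1)*16 = ((64 + 54)² - 1)*16 = (118² - 1)*16 = (13924 - 1)*16 = 13923*16 = 222768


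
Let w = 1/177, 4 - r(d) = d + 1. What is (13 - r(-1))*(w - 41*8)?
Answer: -174165/59 ≈ -2951.9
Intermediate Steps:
r(d) = 3 - d (r(d) = 4 - (d + 1) = 4 - (1 + d) = 4 + (-1 - d) = 3 - d)
w = 1/177 ≈ 0.0056497
(13 - r(-1))*(w - 41*8) = (13 - (3 - 1*(-1)))*(1/177 - 41*8) = (13 - (3 + 1))*(1/177 - 328) = (13 - 1*4)*(-58055/177) = (13 - 4)*(-58055/177) = 9*(-58055/177) = -174165/59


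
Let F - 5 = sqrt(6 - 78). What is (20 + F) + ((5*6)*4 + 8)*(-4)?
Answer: -487 + 6*I*sqrt(2) ≈ -487.0 + 8.4853*I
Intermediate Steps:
F = 5 + 6*I*sqrt(2) (F = 5 + sqrt(6 - 78) = 5 + sqrt(-72) = 5 + 6*I*sqrt(2) ≈ 5.0 + 8.4853*I)
(20 + F) + ((5*6)*4 + 8)*(-4) = (20 + (5 + 6*I*sqrt(2))) + ((5*6)*4 + 8)*(-4) = (25 + 6*I*sqrt(2)) + (30*4 + 8)*(-4) = (25 + 6*I*sqrt(2)) + (120 + 8)*(-4) = (25 + 6*I*sqrt(2)) + 128*(-4) = (25 + 6*I*sqrt(2)) - 512 = -487 + 6*I*sqrt(2)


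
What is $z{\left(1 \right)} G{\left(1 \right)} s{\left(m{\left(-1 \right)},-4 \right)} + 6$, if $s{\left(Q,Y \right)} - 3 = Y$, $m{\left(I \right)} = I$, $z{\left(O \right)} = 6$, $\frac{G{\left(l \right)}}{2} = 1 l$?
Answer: $-6$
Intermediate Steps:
$G{\left(l \right)} = 2 l$ ($G{\left(l \right)} = 2 \cdot 1 l = 2 l$)
$s{\left(Q,Y \right)} = 3 + Y$
$z{\left(1 \right)} G{\left(1 \right)} s{\left(m{\left(-1 \right)},-4 \right)} + 6 = 6 \cdot 2 \cdot 1 \left(3 - 4\right) + 6 = 6 \cdot 2 \left(-1\right) + 6 = 12 \left(-1\right) + 6 = -12 + 6 = -6$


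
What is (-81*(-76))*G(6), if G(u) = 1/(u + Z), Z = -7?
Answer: -6156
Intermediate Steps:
G(u) = 1/(-7 + u) (G(u) = 1/(u - 7) = 1/(-7 + u))
(-81*(-76))*G(6) = (-81*(-76))/(-7 + 6) = 6156/(-1) = 6156*(-1) = -6156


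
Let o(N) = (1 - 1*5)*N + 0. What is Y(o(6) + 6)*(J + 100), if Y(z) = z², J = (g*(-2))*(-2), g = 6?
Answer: 40176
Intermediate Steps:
J = 24 (J = (6*(-2))*(-2) = -12*(-2) = 24)
o(N) = -4*N (o(N) = (1 - 5)*N + 0 = -4*N + 0 = -4*N)
Y(o(6) + 6)*(J + 100) = (-4*6 + 6)²*(24 + 100) = (-24 + 6)²*124 = (-18)²*124 = 324*124 = 40176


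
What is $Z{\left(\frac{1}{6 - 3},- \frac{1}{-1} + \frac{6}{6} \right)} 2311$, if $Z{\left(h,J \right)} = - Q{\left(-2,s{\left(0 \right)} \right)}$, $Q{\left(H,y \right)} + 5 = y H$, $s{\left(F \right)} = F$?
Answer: $11555$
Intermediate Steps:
$Q{\left(H,y \right)} = -5 + H y$ ($Q{\left(H,y \right)} = -5 + y H = -5 + H y$)
$Z{\left(h,J \right)} = 5$ ($Z{\left(h,J \right)} = - (-5 - 0) = - (-5 + 0) = \left(-1\right) \left(-5\right) = 5$)
$Z{\left(\frac{1}{6 - 3},- \frac{1}{-1} + \frac{6}{6} \right)} 2311 = 5 \cdot 2311 = 11555$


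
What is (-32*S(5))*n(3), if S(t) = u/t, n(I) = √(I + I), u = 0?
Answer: 0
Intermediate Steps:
n(I) = √2*√I (n(I) = √(2*I) = √2*√I)
S(t) = 0 (S(t) = 0/t = 0)
(-32*S(5))*n(3) = (-32*0)*(√2*√3) = 0*√6 = 0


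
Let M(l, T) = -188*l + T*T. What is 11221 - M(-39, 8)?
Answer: 3825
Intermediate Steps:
M(l, T) = T**2 - 188*l (M(l, T) = -188*l + T**2 = T**2 - 188*l)
11221 - M(-39, 8) = 11221 - (8**2 - 188*(-39)) = 11221 - (64 + 7332) = 11221 - 1*7396 = 11221 - 7396 = 3825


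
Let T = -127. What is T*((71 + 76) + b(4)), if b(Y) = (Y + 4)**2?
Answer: -26797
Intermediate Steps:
b(Y) = (4 + Y)**2
T*((71 + 76) + b(4)) = -127*((71 + 76) + (4 + 4)**2) = -127*(147 + 8**2) = -127*(147 + 64) = -127*211 = -26797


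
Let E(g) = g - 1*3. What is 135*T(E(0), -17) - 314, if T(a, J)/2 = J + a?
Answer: -5714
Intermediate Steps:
E(g) = -3 + g (E(g) = g - 3 = -3 + g)
T(a, J) = 2*J + 2*a (T(a, J) = 2*(J + a) = 2*J + 2*a)
135*T(E(0), -17) - 314 = 135*(2*(-17) + 2*(-3 + 0)) - 314 = 135*(-34 + 2*(-3)) - 314 = 135*(-34 - 6) - 314 = 135*(-40) - 314 = -5400 - 314 = -5714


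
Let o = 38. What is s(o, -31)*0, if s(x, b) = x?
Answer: 0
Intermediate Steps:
s(o, -31)*0 = 38*0 = 0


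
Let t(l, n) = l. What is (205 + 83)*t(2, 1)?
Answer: 576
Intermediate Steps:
(205 + 83)*t(2, 1) = (205 + 83)*2 = 288*2 = 576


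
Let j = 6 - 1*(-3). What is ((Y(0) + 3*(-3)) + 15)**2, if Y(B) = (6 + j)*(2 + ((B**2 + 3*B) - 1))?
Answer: 441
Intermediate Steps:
j = 9 (j = 6 + 3 = 9)
Y(B) = 15 + 15*B**2 + 45*B (Y(B) = (6 + 9)*(2 + ((B**2 + 3*B) - 1)) = 15*(2 + (-1 + B**2 + 3*B)) = 15*(1 + B**2 + 3*B) = 15 + 15*B**2 + 45*B)
((Y(0) + 3*(-3)) + 15)**2 = (((15 + 15*0**2 + 45*0) + 3*(-3)) + 15)**2 = (((15 + 15*0 + 0) - 9) + 15)**2 = (((15 + 0 + 0) - 9) + 15)**2 = ((15 - 9) + 15)**2 = (6 + 15)**2 = 21**2 = 441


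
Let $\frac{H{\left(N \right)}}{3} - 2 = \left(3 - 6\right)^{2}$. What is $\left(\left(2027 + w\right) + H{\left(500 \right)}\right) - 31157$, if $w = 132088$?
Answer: $102991$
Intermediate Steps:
$H{\left(N \right)} = 33$ ($H{\left(N \right)} = 6 + 3 \left(3 - 6\right)^{2} = 6 + 3 \left(-3\right)^{2} = 6 + 3 \cdot 9 = 6 + 27 = 33$)
$\left(\left(2027 + w\right) + H{\left(500 \right)}\right) - 31157 = \left(\left(2027 + 132088\right) + 33\right) - 31157 = \left(134115 + 33\right) - 31157 = 134148 - 31157 = 102991$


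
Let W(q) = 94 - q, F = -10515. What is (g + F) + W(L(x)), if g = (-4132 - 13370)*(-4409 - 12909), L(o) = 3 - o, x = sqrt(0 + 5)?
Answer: 303089212 + sqrt(5) ≈ 3.0309e+8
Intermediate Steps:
x = sqrt(5) ≈ 2.2361
g = 303099636 (g = -17502*(-17318) = 303099636)
(g + F) + W(L(x)) = (303099636 - 10515) + (94 - (3 - sqrt(5))) = 303089121 + (94 + (-3 + sqrt(5))) = 303089121 + (91 + sqrt(5)) = 303089212 + sqrt(5)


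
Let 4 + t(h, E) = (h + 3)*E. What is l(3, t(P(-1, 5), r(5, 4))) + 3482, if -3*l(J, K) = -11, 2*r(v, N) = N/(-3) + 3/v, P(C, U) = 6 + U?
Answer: 10457/3 ≈ 3485.7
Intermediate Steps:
r(v, N) = -N/6 + 3/(2*v) (r(v, N) = (N/(-3) + 3/v)/2 = (N*(-⅓) + 3/v)/2 = (-N/3 + 3/v)/2 = (3/v - N/3)/2 = -N/6 + 3/(2*v))
t(h, E) = -4 + E*(3 + h) (t(h, E) = -4 + (h + 3)*E = -4 + (3 + h)*E = -4 + E*(3 + h))
l(J, K) = 11/3 (l(J, K) = -⅓*(-11) = 11/3)
l(3, t(P(-1, 5), r(5, 4))) + 3482 = 11/3 + 3482 = 10457/3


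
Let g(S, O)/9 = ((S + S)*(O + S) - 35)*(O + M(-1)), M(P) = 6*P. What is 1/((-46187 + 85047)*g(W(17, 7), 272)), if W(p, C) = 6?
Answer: 1/307094802840 ≈ 3.2563e-12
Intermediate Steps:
g(S, O) = 9*(-35 + 2*S*(O + S))*(-6 + O) (g(S, O) = 9*(((S + S)*(O + S) - 35)*(O + 6*(-1))) = 9*(((2*S)*(O + S) - 35)*(O - 6)) = 9*((2*S*(O + S) - 35)*(-6 + O)) = 9*((-35 + 2*S*(O + S))*(-6 + O)) = 9*(-35 + 2*S*(O + S))*(-6 + O))
1/((-46187 + 85047)*g(W(17, 7), 272)) = 1/((-46187 + 85047)*(1890 - 315*272 - 108*6² - 108*272*6 + 18*272*6² + 18*6*272²)) = 1/(38860*(1890 - 85680 - 108*36 - 176256 + 18*272*36 + 18*6*73984)) = 1/(38860*(1890 - 85680 - 3888 - 176256 + 176256 + 7990272)) = (1/38860)/7902594 = (1/38860)*(1/7902594) = 1/307094802840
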